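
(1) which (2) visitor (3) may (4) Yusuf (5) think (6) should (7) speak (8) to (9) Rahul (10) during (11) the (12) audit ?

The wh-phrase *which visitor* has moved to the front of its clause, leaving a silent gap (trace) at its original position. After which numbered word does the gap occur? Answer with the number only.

Pre-movement form: Yusuf may think which visitor should speak to Rahul during the audit.
'which visitor' functions as the subject of the clause embedded under 'think'. It moves to the left edge, and the trace sits right after 'think':
Which visitor may Yusuf think ___ should speak to Rahul during the audit?
'think' is word 5.

5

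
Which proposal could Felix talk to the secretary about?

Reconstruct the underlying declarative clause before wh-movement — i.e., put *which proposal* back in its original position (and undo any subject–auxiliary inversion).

'which proposal' functions as the object of the preposition 'about'. Wh-movement fronts it, leaving a gap right after 'about':
Which proposal could Felix talk to the secretary about ___?

Felix could talk to the secretary about which proposal.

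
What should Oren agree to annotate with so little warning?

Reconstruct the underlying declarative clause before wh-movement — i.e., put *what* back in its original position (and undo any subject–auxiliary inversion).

Oren should agree to annotate what with so little warning.

'what' is the direct object of 'annotate'. Wh-movement fronts it, leaving a gap right after 'annotate':
What should Oren agree to annotate ___ with so little warning?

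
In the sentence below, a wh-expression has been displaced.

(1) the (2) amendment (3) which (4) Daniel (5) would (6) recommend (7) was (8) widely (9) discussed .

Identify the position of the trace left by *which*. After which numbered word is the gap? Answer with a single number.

The filler 'which' is interpreted as the direct object of 'recommend'. It moves to the left edge, and the trace sits right after 'recommend':
The amendment which Daniel would recommend ___ was widely discussed.
'recommend' is word 6.

6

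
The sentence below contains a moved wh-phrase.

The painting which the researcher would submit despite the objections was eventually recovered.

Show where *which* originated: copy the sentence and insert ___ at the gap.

'which' functions as the direct object of 'submit'. The gap is right after 'submit'.

The painting which the researcher would submit ___ despite the objections was eventually recovered.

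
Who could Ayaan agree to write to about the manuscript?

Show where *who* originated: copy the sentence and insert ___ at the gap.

Who could Ayaan agree to write to ___ about the manuscript?

Underlying clause: Ayaan could agree to write to who about the manuscript.
'who' is the object of the preposition 'to'. The gap is right after 'to'.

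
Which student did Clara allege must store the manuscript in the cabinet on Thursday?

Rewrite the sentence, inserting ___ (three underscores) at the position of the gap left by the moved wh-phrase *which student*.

In situ: Clara did allege which student must store the manuscript in the cabinet on Thursday.
'which student' functions as the subject of the clause embedded under 'allege'. The gap is right after 'allege'.

Which student did Clara allege ___ must store the manuscript in the cabinet on Thursday?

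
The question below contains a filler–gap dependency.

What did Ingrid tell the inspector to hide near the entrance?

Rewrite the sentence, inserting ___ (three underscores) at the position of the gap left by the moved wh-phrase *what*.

What did Ingrid tell the inspector to hide ___ near the entrance?

Pre-movement form: Ingrid did tell the inspector to hide what near the entrance.
'what' functions as the direct object of 'hide'. The gap is right after 'hide'.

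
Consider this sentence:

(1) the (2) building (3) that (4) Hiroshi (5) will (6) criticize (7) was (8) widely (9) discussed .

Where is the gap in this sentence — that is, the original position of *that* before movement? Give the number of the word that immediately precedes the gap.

'that' is the direct object of 'criticize'. It moves to the left edge, and the trace sits right after 'criticize':
The building that Hiroshi will criticize ___ was widely discussed.
'criticize' is word 6.

6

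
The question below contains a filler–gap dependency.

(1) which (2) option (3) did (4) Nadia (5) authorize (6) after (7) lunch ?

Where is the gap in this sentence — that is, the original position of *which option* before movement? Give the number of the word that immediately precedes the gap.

Before movement: Nadia did authorize which option after lunch.
The filler 'which option' is interpreted as the direct object of 'authorize'. Wh-movement fronts it, leaving a gap right after 'authorize':
Which option did Nadia authorize ___ after lunch?
'authorize' is word 5.

5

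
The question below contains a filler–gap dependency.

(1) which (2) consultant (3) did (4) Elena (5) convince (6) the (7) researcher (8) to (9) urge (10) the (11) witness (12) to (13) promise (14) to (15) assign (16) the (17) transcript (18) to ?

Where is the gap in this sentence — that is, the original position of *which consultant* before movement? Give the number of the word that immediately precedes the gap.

18

Underlying clause: Elena did convince the researcher to urge the witness to promise to assign the transcript to which consultant.
'which consultant' functions as the object of the preposition 'to' (recipient of 'assign'). Wh-movement fronts it, leaving a gap right after 'to':
Which consultant did Elena convince the researcher to urge the witness to promise to assign the transcript to ___?
'to' is word 18.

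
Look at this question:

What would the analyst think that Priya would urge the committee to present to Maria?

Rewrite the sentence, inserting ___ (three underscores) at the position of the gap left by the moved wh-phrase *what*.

Pre-movement form: The analyst would think that Priya would urge the committee to present what to Maria.
'what' is the direct object of 'present'. The gap is right after 'present'.

What would the analyst think that Priya would urge the committee to present ___ to Maria?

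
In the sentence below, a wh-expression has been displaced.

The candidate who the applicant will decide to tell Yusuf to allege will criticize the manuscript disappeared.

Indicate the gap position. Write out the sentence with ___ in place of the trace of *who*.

'who' is the subject of the clause embedded under 'allege'. The gap is right after 'allege'.

The candidate who the applicant will decide to tell Yusuf to allege ___ will criticize the manuscript disappeared.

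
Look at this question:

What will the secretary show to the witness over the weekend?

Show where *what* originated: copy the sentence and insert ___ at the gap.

Pre-movement form: The secretary will show what to the witness over the weekend.
The filler 'what' is interpreted as the direct object of 'show'. The gap is right after 'show'.

What will the secretary show ___ to the witness over the weekend?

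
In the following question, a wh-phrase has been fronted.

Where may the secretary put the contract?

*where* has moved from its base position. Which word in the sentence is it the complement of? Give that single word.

Underlying clause: The secretary may put the contract where.
'where' is the locative complement of 'put'. Wh-movement fronts it, leaving a gap right after 'contract':
Where may the secretary put the contract ___?

put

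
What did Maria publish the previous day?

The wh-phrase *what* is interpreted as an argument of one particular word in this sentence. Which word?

publish

In situ: Maria did publish what the previous day.
'what' is the direct object of 'publish'. Fronting leaves a gap immediately after 'publish':
What did Maria publish ___ the previous day?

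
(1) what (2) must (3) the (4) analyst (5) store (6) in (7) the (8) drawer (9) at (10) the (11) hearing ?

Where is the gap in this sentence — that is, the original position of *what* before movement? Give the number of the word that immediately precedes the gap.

5

Underlying clause: The analyst must store what in the drawer at the hearing.
'what' functions as the direct object of 'store'. It moves to the left edge, and the trace sits right after 'store':
What must the analyst store ___ in the drawer at the hearing?
'store' is word 5.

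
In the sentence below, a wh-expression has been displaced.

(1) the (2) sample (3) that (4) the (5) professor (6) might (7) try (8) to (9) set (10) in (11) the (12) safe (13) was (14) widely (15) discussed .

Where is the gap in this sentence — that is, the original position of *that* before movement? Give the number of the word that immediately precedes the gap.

9

The filler 'that' is interpreted as the direct object of 'set'. Wh-movement fronts it, leaving a gap right after 'set':
The sample that the professor might try to set ___ in the safe was widely discussed.
'set' is word 9.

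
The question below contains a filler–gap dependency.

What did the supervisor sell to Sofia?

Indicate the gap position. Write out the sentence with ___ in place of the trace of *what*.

What did the supervisor sell ___ to Sofia?

In situ: The supervisor did sell what to Sofia.
'what' is the direct object of 'sell'. The gap is right after 'sell'.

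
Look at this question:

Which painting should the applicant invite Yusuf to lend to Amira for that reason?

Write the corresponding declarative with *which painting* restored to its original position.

The applicant should invite Yusuf to lend which painting to Amira for that reason.

The filler 'which painting' is interpreted as the direct object of 'lend'. Wh-movement fronts it, leaving a gap right after 'lend':
Which painting should the applicant invite Yusuf to lend ___ to Amira for that reason?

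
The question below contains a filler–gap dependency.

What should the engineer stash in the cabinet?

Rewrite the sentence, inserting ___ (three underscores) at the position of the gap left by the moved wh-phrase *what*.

In situ: The engineer should stash what in the cabinet.
'what' is the direct object of 'stash'. The gap is right after 'stash'.

What should the engineer stash ___ in the cabinet?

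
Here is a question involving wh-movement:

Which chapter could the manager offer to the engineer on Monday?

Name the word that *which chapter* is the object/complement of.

offer

In situ: The manager could offer which chapter to the engineer on Monday.
The filler 'which chapter' is interpreted as the direct object of 'offer'. Fronting leaves a gap immediately after 'offer':
Which chapter could the manager offer ___ to the engineer on Monday?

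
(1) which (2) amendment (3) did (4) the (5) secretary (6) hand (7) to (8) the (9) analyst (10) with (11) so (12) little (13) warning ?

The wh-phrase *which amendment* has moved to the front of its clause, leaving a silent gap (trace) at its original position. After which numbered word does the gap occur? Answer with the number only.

6

Before movement: The secretary did hand which amendment to the analyst with so little warning.
The filler 'which amendment' is interpreted as the direct object of 'hand'. It moves to the left edge, and the trace sits right after 'hand':
Which amendment did the secretary hand ___ to the analyst with so little warning?
'hand' is word 6.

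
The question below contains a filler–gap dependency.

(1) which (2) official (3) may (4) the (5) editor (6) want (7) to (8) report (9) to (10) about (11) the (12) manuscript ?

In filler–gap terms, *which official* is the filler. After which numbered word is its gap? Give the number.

Pre-movement form: The editor may want to report to which official about the manuscript.
The filler 'which official' is interpreted as the object of the preposition 'to'. Wh-movement fronts it, leaving a gap right after 'to':
Which official may the editor want to report to ___ about the manuscript?
'to' is word 9.

9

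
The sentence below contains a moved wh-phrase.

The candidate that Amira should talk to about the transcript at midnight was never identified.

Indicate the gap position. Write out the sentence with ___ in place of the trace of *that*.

'that' is the object of the preposition 'to'. The gap is right after 'to'.

The candidate that Amira should talk to ___ about the transcript at midnight was never identified.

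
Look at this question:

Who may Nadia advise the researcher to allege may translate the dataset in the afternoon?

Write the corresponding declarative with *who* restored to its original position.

'who' is the subject of the clause embedded under 'allege'. Fronting leaves a gap immediately after 'allege':
Who may Nadia advise the researcher to allege ___ may translate the dataset in the afternoon?

Nadia may advise the researcher to allege who may translate the dataset in the afternoon.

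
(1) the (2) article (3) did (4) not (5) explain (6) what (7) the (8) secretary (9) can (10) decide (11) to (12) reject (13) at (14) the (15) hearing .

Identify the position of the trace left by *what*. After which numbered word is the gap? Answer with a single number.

Before movement: The secretary can decide to reject what at the hearing.
'what' functions as the direct object of 'reject'. It moves to the left edge, and the trace sits right after 'reject':
The article did not explain what the secretary can decide to reject ___ at the hearing.
'reject' is word 12.

12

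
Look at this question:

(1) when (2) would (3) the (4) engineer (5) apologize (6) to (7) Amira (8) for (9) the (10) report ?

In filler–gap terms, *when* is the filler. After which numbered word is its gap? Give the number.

Pre-movement form: The engineer would apologize to Amira for the report when.
The filler 'when' is interpreted as the temporal adjunct. Fronting leaves a gap immediately after 'report':
When would the engineer apologize to Amira for the report ___?
'report' is word 10.

10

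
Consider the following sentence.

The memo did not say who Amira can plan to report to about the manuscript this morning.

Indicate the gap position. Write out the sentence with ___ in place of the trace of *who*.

The memo did not say who Amira can plan to report to ___ about the manuscript this morning.

In situ: Amira can plan to report to who about the manuscript this morning.
'who' functions as the object of the preposition 'to'. The gap is right after 'to'.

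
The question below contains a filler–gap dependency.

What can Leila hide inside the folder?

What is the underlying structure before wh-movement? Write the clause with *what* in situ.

The filler 'what' is interpreted as the direct object of 'hide'. It moves to the left edge, and the trace sits right after 'hide':
What can Leila hide ___ inside the folder?

Leila can hide what inside the folder.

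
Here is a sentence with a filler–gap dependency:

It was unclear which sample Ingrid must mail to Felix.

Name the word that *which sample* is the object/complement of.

Before movement: Ingrid must mail which sample to Felix.
'which sample' functions as the direct object of 'mail'. Fronting leaves a gap immediately after 'mail':
It was unclear which sample Ingrid must mail ___ to Felix.

mail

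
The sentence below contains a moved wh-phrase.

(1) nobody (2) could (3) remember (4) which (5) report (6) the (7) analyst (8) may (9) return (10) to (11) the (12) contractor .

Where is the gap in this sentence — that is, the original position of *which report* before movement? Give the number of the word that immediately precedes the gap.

Before movement: The analyst may return which report to the contractor.
'which report' functions as the direct object of 'return'. Fronting leaves a gap immediately after 'return':
Nobody could remember which report the analyst may return ___ to the contractor.
'return' is word 9.

9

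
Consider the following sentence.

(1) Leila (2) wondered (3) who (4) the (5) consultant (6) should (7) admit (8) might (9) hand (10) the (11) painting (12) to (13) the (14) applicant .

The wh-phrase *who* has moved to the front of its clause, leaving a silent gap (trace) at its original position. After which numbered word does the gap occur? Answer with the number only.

7

In situ: The consultant should admit who might hand the painting to the applicant.
The filler 'who' is interpreted as the subject of the clause embedded under 'admit'. Wh-movement fronts it, leaving a gap right after 'admit':
Leila wondered who the consultant should admit ___ might hand the painting to the applicant.
'admit' is word 7.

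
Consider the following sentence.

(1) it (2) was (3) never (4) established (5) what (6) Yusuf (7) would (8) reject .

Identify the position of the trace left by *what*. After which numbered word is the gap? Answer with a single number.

8

Underlying clause: Yusuf would reject what.
'what' is the direct object of 'reject'. Wh-movement fronts it, leaving a gap right after 'reject':
It was never established what Yusuf would reject ___.
'reject' is word 8.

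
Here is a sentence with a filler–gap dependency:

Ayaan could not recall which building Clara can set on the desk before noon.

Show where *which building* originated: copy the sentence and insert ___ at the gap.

Pre-movement form: Clara can set which building on the desk before noon.
The filler 'which building' is interpreted as the direct object of 'set'. The gap is right after 'set'.

Ayaan could not recall which building Clara can set ___ on the desk before noon.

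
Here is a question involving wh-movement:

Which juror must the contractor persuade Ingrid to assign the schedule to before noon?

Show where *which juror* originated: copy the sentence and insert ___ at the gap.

Which juror must the contractor persuade Ingrid to assign the schedule to ___ before noon?

In situ: The contractor must persuade Ingrid to assign the schedule to which juror before noon.
'which juror' is the object of the preposition 'to' (recipient of 'assign'). The gap is right after 'to'.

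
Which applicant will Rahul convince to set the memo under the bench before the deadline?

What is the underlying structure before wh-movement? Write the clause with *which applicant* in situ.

Rahul will convince which applicant to set the memo under the bench before the deadline.

'which applicant' functions as the direct object of 'convince'. Wh-movement fronts it, leaving a gap right after 'convince':
Which applicant will Rahul convince ___ to set the memo under the bench before the deadline?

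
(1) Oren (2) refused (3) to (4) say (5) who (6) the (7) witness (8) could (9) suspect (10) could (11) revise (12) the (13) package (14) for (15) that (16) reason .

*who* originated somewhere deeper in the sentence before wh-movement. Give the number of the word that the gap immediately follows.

Underlying clause: The witness could suspect who could revise the package for that reason.
The filler 'who' is interpreted as the subject of the clause embedded under 'suspect'. It moves to the left edge, and the trace sits right after 'suspect':
Oren refused to say who the witness could suspect ___ could revise the package for that reason.
'suspect' is word 9.

9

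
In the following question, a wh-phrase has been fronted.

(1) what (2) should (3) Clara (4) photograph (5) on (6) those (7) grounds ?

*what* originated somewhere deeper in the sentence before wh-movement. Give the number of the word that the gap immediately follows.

Before movement: Clara should photograph what on those grounds.
'what' functions as the direct object of 'photograph'. Wh-movement fronts it, leaving a gap right after 'photograph':
What should Clara photograph ___ on those grounds?
'photograph' is word 4.

4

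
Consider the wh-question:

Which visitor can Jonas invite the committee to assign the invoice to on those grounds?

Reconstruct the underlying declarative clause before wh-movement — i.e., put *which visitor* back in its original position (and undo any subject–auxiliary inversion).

Jonas can invite the committee to assign the invoice to which visitor on those grounds.

'which visitor' functions as the object of the preposition 'to' (recipient of 'assign'). Fronting leaves a gap immediately after 'to':
Which visitor can Jonas invite the committee to assign the invoice to ___ on those grounds?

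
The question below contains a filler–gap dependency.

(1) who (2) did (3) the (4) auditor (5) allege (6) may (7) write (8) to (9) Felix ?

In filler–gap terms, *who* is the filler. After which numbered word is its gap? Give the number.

Before movement: The auditor did allege who may write to Felix.
'who' functions as the subject of the clause embedded under 'allege'. It moves to the left edge, and the trace sits right after 'allege':
Who did the auditor allege ___ may write to Felix?
'allege' is word 5.

5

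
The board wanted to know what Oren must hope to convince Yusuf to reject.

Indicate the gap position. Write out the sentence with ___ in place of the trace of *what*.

Before movement: Oren must hope to convince Yusuf to reject what.
The filler 'what' is interpreted as the direct object of 'reject'. The gap is right after 'reject'.

The board wanted to know what Oren must hope to convince Yusuf to reject ___.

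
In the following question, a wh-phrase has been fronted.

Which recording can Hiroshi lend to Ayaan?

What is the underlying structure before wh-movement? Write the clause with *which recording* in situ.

Hiroshi can lend which recording to Ayaan.

'which recording' functions as the direct object of 'lend'. It moves to the left edge, and the trace sits right after 'lend':
Which recording can Hiroshi lend ___ to Ayaan?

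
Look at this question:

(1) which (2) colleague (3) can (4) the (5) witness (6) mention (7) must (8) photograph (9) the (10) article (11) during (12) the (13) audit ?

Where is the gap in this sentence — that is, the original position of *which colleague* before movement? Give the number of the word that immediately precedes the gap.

Pre-movement form: The witness can mention which colleague must photograph the article during the audit.
'which colleague' functions as the subject of the clause embedded under 'mention'. Wh-movement fronts it, leaving a gap right after 'mention':
Which colleague can the witness mention ___ must photograph the article during the audit?
'mention' is word 6.

6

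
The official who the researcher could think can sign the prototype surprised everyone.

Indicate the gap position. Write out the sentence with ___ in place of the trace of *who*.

The official who the researcher could think ___ can sign the prototype surprised everyone.

'who' is the subject of the clause embedded under 'think'. The gap is right after 'think'.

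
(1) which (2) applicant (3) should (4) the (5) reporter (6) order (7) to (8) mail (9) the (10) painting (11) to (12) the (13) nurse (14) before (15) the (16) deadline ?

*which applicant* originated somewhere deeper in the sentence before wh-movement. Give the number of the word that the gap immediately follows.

In situ: The reporter should order which applicant to mail the painting to the nurse before the deadline.
'which applicant' functions as the direct object of 'order'. Wh-movement fronts it, leaving a gap right after 'order':
Which applicant should the reporter order ___ to mail the painting to the nurse before the deadline?
'order' is word 6.

6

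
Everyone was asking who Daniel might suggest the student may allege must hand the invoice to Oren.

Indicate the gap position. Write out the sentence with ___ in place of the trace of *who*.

Underlying clause: Daniel might suggest the student may allege who must hand the invoice to Oren.
'who' functions as the subject of the clause embedded under 'allege'. The gap is right after 'allege'.

Everyone was asking who Daniel might suggest the student may allege ___ must hand the invoice to Oren.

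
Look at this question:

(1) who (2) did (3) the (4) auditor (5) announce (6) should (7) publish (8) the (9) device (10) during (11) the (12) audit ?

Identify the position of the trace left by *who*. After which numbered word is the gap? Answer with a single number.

Before movement: The auditor did announce who should publish the device during the audit.
'who' functions as the subject of the clause embedded under 'announce'. Fronting leaves a gap immediately after 'announce':
Who did the auditor announce ___ should publish the device during the audit?
'announce' is word 5.

5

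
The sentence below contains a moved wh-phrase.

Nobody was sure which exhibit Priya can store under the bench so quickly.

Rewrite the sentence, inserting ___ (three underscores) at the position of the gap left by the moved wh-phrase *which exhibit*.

Nobody was sure which exhibit Priya can store ___ under the bench so quickly.

In situ: Priya can store which exhibit under the bench so quickly.
'which exhibit' is the direct object of 'store'. The gap is right after 'store'.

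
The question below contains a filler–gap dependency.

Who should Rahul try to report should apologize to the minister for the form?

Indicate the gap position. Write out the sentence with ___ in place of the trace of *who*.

Pre-movement form: Rahul should try to report who should apologize to the minister for the form.
'who' functions as the subject of the clause embedded under 'report'. The gap is right after 'report'.

Who should Rahul try to report ___ should apologize to the minister for the form?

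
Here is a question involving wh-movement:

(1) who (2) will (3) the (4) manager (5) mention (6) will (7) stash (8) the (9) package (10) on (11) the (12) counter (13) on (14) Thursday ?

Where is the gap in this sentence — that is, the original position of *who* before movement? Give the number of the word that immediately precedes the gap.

Before movement: The manager will mention who will stash the package on the counter on Thursday.
'who' is the subject of the clause embedded under 'mention'. It moves to the left edge, and the trace sits right after 'mention':
Who will the manager mention ___ will stash the package on the counter on Thursday?
'mention' is word 5.

5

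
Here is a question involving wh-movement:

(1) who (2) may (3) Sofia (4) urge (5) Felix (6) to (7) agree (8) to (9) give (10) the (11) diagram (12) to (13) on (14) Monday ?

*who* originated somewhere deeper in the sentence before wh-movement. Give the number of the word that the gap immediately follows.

12

Before movement: Sofia may urge Felix to agree to give the diagram to who on Monday.
The filler 'who' is interpreted as the object of the preposition 'to' (recipient of 'give'). It moves to the left edge, and the trace sits right after 'to':
Who may Sofia urge Felix to agree to give the diagram to ___ on Monday?
'to' is word 12.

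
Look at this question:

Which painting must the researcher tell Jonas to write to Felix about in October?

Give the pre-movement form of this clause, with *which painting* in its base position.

The researcher must tell Jonas to write to Felix about which painting in October.

'which painting' functions as the object of the preposition 'about'. Wh-movement fronts it, leaving a gap right after 'about':
Which painting must the researcher tell Jonas to write to Felix about ___ in October?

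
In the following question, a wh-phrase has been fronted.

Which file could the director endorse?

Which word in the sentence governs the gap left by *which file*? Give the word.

Pre-movement form: The director could endorse which file.
'which file' functions as the direct object of 'endorse'. It moves to the left edge, and the trace sits right after 'endorse':
Which file could the director endorse ___?

endorse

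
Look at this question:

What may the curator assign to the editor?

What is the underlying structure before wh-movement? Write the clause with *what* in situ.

'what' is the direct object of 'assign'. Wh-movement fronts it, leaving a gap right after 'assign':
What may the curator assign ___ to the editor?

The curator may assign what to the editor.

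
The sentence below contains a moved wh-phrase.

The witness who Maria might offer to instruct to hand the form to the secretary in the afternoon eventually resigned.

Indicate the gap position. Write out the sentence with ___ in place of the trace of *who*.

The filler 'who' is interpreted as the direct object of 'instruct'. The gap is right after 'instruct'.

The witness who Maria might offer to instruct ___ to hand the form to the secretary in the afternoon eventually resigned.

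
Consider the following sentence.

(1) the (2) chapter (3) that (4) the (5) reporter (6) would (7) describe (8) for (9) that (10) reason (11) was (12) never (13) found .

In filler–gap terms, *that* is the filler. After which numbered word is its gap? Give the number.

The filler 'that' is interpreted as the direct object of 'describe'. It moves to the left edge, and the trace sits right after 'describe':
The chapter that the reporter would describe ___ for that reason was never found.
'describe' is word 7.

7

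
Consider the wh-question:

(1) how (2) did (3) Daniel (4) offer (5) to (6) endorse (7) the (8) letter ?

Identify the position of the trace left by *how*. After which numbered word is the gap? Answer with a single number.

8

Pre-movement form: Daniel did offer to endorse the letter how.
'how' is the manner adjunct. Wh-movement fronts it, leaving a gap right after 'letter':
How did Daniel offer to endorse the letter ___?
'letter' is word 8.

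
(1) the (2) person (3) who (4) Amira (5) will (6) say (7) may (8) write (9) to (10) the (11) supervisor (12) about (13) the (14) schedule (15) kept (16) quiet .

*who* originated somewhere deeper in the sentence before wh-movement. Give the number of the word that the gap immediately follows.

6

'who' is the subject of the clause embedded under 'say'. Wh-movement fronts it, leaving a gap right after 'say':
The person who Amira will say ___ may write to the supervisor about the schedule kept quiet.
'say' is word 6.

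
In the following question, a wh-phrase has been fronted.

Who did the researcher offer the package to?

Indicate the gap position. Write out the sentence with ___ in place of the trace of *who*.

Who did the researcher offer the package to ___?

Underlying clause: The researcher did offer the package to who.
The filler 'who' is interpreted as the object of the preposition 'to' (recipient of 'offer'). The gap is right after 'to'.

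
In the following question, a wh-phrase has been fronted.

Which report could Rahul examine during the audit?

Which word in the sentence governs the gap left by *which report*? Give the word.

examine

Underlying clause: Rahul could examine which report during the audit.
'which report' is the direct object of 'examine'. Wh-movement fronts it, leaving a gap right after 'examine':
Which report could Rahul examine ___ during the audit?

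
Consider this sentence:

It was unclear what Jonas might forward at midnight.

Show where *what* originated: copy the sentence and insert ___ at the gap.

Pre-movement form: Jonas might forward what at midnight.
'what' functions as the direct object of 'forward'. The gap is right after 'forward'.

It was unclear what Jonas might forward ___ at midnight.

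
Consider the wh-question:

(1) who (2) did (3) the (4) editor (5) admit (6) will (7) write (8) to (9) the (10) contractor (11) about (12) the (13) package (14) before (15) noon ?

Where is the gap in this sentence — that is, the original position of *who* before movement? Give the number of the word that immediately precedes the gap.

Underlying clause: The editor did admit who will write to the contractor about the package before noon.
'who' is the subject of the clause embedded under 'admit'. Fronting leaves a gap immediately after 'admit':
Who did the editor admit ___ will write to the contractor about the package before noon?
'admit' is word 5.

5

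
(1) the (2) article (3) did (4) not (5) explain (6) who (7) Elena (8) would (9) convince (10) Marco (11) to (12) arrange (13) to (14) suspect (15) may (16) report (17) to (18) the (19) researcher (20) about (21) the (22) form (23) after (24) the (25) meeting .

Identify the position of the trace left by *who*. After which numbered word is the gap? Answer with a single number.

Pre-movement form: Elena would convince Marco to arrange to suspect who may report to the researcher about the form after the meeting.
'who' functions as the subject of the clause embedded under 'suspect'. Wh-movement fronts it, leaving a gap right after 'suspect':
The article did not explain who Elena would convince Marco to arrange to suspect ___ may report to the researcher about the form after the meeting.
'suspect' is word 14.

14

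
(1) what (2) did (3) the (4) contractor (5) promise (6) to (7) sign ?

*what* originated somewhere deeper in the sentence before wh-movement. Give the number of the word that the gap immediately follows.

7

Pre-movement form: The contractor did promise to sign what.
'what' functions as the direct object of 'sign'. Fronting leaves a gap immediately after 'sign':
What did the contractor promise to sign ___?
'sign' is word 7.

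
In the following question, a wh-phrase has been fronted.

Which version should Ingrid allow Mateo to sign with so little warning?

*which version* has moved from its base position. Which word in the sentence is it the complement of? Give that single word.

sign

Underlying clause: Ingrid should allow Mateo to sign which version with so little warning.
'which version' functions as the direct object of 'sign'. Fronting leaves a gap immediately after 'sign':
Which version should Ingrid allow Mateo to sign ___ with so little warning?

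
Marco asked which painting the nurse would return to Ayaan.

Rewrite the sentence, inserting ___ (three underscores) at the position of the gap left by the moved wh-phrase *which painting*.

Marco asked which painting the nurse would return ___ to Ayaan.

Underlying clause: The nurse would return which painting to Ayaan.
The filler 'which painting' is interpreted as the direct object of 'return'. The gap is right after 'return'.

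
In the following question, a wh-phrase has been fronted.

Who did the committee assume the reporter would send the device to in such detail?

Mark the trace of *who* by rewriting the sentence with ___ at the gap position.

In situ: The committee did assume the reporter would send the device to who in such detail.
'who' is the object of the preposition 'to' (recipient of 'send'). The gap is right after 'to'.

Who did the committee assume the reporter would send the device to ___ in such detail?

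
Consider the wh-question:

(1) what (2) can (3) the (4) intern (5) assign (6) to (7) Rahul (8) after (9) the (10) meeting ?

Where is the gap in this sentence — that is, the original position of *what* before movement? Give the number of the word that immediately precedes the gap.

Before movement: The intern can assign what to Rahul after the meeting.
'what' functions as the direct object of 'assign'. Wh-movement fronts it, leaving a gap right after 'assign':
What can the intern assign ___ to Rahul after the meeting?
'assign' is word 5.

5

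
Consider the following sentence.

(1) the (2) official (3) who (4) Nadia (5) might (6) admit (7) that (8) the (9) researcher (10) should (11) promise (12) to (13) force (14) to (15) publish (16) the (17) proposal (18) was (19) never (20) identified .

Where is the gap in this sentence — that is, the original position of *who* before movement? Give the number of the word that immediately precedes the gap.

'who' functions as the direct object of 'force'. Fronting leaves a gap immediately after 'force':
The official who Nadia might admit that the researcher should promise to force ___ to publish the proposal was never identified.
'force' is word 13.

13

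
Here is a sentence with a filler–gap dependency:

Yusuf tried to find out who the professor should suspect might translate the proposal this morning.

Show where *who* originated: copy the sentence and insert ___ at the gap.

In situ: The professor should suspect who might translate the proposal this morning.
'who' is the subject of the clause embedded under 'suspect'. The gap is right after 'suspect'.

Yusuf tried to find out who the professor should suspect ___ might translate the proposal this morning.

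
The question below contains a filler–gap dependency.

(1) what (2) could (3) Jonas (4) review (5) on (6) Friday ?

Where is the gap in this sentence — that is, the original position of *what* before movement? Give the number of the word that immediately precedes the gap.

In situ: Jonas could review what on Friday.
'what' functions as the direct object of 'review'. Fronting leaves a gap immediately after 'review':
What could Jonas review ___ on Friday?
'review' is word 4.

4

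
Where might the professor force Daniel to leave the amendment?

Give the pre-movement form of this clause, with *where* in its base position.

The filler 'where' is interpreted as the locative complement of 'leave'. Fronting leaves a gap immediately after 'amendment':
Where might the professor force Daniel to leave the amendment ___?

The professor might force Daniel to leave the amendment where.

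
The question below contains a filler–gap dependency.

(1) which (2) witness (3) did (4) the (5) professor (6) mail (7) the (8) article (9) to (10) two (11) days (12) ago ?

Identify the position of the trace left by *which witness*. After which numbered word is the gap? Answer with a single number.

9

Underlying clause: The professor did mail the article to which witness two days ago.
The filler 'which witness' is interpreted as the object of the preposition 'to' (recipient of 'mail'). It moves to the left edge, and the trace sits right after 'to':
Which witness did the professor mail the article to ___ two days ago?
'to' is word 9.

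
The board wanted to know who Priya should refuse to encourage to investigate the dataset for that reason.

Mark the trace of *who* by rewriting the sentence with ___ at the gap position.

Underlying clause: Priya should refuse to encourage who to investigate the dataset for that reason.
'who' functions as the direct object of 'encourage'. The gap is right after 'encourage'.

The board wanted to know who Priya should refuse to encourage ___ to investigate the dataset for that reason.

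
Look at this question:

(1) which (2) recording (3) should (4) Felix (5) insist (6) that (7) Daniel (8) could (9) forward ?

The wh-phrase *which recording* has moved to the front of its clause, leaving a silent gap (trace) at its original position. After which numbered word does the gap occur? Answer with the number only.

9

Pre-movement form: Felix should insist that Daniel could forward which recording.
The filler 'which recording' is interpreted as the direct object of 'forward'. Fronting leaves a gap immediately after 'forward':
Which recording should Felix insist that Daniel could forward ___?
'forward' is word 9.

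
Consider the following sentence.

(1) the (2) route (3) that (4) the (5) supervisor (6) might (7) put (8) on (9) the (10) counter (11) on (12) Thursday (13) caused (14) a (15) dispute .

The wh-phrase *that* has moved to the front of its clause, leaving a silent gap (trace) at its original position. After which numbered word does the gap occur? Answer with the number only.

'that' functions as the direct object of 'put'. Wh-movement fronts it, leaving a gap right after 'put':
The route that the supervisor might put ___ on the counter on Thursday caused a dispute.
'put' is word 7.

7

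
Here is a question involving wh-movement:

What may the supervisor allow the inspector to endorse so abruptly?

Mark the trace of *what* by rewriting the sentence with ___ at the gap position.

Before movement: The supervisor may allow the inspector to endorse what so abruptly.
'what' functions as the direct object of 'endorse'. The gap is right after 'endorse'.

What may the supervisor allow the inspector to endorse ___ so abruptly?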